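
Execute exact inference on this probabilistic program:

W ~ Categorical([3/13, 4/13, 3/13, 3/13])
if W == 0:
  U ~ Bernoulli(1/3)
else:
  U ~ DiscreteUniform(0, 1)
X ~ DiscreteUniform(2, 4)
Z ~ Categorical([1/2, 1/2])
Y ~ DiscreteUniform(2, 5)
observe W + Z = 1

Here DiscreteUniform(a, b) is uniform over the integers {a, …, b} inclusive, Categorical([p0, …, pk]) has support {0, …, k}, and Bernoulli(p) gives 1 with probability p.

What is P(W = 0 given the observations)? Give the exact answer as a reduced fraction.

Enumerate traces; 48 have nonzero weight after conditioning:
  (W=0, U=0, X=2, Z=1, Y=2) weight 1/156
  (W=0, U=0, X=2, Z=1, Y=3) weight 1/156
  (W=0, U=0, X=2, Z=1, Y=4) weight 1/156
  (W=0, U=0, X=2, Z=1, Y=5) weight 1/156
  (W=0, U=0, X=3, Z=1, Y=2) weight 1/156
  (W=0, U=0, X=3, Z=1, Y=3) weight 1/156
  (W=0, U=0, X=3, Z=1, Y=4) weight 1/156
  (W=0, U=0, X=3, Z=1, Y=5) weight 1/156
  (W=1, U=0, X=2, Z=0, Y=2) weight 1/156
  … 39 more
Group by W:
  weight(W=0) = 3/26
  weight(W=1) = 2/13
Total weight = 3/26 + 2/13 = 7/26
P(W=0 | obs) = 3/26 / 7/26 = 3/7
P(W=1 | obs) = 2/13 / 7/26 = 4/7

P(W = 0 | obs) = 3/7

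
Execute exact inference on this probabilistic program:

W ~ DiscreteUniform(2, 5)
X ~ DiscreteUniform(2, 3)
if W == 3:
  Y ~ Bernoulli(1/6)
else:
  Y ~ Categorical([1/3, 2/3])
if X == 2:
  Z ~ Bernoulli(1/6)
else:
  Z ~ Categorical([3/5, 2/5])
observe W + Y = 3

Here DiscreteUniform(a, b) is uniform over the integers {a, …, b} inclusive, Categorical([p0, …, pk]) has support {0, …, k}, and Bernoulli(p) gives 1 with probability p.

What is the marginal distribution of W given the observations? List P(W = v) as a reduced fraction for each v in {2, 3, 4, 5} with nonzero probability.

P(W=2) = 4/9, P(W=3) = 5/9

Enumerate traces; 8 have nonzero weight after conditioning:
  (W=2, X=2, Y=1, Z=0) weight 5/72
  (W=2, X=2, Y=1, Z=1) weight 1/72
  (W=2, X=3, Y=1, Z=0) weight 1/20
  (W=2, X=3, Y=1, Z=1) weight 1/30
  (W=3, X=2, Y=0, Z=0) weight 25/288
  (W=3, X=2, Y=0, Z=1) weight 5/288
  (W=3, X=3, Y=0, Z=0) weight 1/16
  (W=3, X=3, Y=0, Z=1) weight 1/24
Group by W:
  weight(W=2) = 1/6
  weight(W=3) = 5/24
Total weight = 1/6 + 5/24 = 3/8
P(W=2 | obs) = 1/6 / 3/8 = 4/9
P(W=3 | obs) = 5/24 / 3/8 = 5/9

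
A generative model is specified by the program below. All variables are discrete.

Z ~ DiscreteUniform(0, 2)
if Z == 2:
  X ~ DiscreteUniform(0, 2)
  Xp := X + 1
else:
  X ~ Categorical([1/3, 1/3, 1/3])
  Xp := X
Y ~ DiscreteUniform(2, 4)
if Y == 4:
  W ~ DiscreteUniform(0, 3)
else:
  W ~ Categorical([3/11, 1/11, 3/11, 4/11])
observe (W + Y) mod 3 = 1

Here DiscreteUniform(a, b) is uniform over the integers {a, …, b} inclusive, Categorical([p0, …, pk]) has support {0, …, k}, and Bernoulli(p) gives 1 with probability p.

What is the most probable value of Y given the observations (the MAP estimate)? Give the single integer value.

argmax_v P(Y = v | obs) = 4

Enumerate traces; 36 have nonzero weight after conditioning:
  (Z=0, X=0, Y=2, W=2) weight 1/99
  (Z=0, X=0, Y=3, W=1) weight 1/297
  (Z=0, X=0, Y=4, W=0) weight 1/108
  (Z=0, X=0, Y=4, W=3) weight 1/108
  (Z=0, X=1, Y=2, W=2) weight 1/99
  (Z=0, X=1, Y=3, W=1) weight 1/297
  (Z=0, X=1, Y=4, W=0) weight 1/108
  (Z=0, X=1, Y=4, W=3) weight 1/108
  … 28 more
Group by Y:
  weight(Y=2) = 1/11
  weight(Y=3) = 1/33
  weight(Y=4) = 1/6
Total weight = 1/11 + 1/33 + 1/6 = 19/66
P(Y=2 | obs) = 1/11 / 19/66 = 6/19
P(Y=3 | obs) = 1/33 / 19/66 = 2/19
P(Y=4 | obs) = 1/6 / 19/66 = 11/19
argmax = 4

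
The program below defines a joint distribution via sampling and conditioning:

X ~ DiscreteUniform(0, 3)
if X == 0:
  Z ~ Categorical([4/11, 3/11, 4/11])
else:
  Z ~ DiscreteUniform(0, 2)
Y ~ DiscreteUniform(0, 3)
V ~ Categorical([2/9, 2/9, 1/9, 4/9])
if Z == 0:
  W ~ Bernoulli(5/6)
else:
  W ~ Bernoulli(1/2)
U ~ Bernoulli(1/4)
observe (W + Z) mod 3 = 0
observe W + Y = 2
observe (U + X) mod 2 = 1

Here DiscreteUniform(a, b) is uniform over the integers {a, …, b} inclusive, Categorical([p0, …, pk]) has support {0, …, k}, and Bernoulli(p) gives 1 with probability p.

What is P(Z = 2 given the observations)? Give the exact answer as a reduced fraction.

P(Z = 2 | obs) = 3/4

Enumerate traces; 32 have nonzero weight after conditioning:
  (X=0, Z=0, Y=2, V=0, W=0, U=1) weight 1/4752
  (X=0, Z=0, Y=2, V=1, W=0, U=1) weight 1/4752
  (X=0, Z=0, Y=2, V=2, W=0, U=1) weight 1/9504
  (X=0, Z=0, Y=2, V=3, W=0, U=1) weight 1/2376
  (X=0, Z=2, Y=1, V=0, W=1, U=1) weight 1/1584
  (X=0, Z=2, Y=1, V=1, W=1, U=1) weight 1/1584
  (X=0, Z=2, Y=1, V=2, W=1, U=1) weight 1/3168
  (X=0, Z=2, Y=1, V=3, W=1, U=1) weight 1/792
  … 24 more
Group by Z:
  weight(Z=0) = 89/12672
  weight(Z=2) = 89/4224
Total weight = 89/12672 + 89/4224 = 89/3168
P(Z=0 | obs) = 89/12672 / 89/3168 = 1/4
P(Z=2 | obs) = 89/4224 / 89/3168 = 3/4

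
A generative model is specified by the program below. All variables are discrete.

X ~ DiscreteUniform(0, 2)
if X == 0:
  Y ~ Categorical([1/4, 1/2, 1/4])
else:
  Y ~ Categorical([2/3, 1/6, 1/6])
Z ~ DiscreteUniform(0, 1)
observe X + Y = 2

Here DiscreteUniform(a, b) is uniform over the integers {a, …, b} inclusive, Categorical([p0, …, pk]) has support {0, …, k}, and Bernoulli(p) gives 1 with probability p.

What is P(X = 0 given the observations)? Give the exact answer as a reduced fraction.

Enumerate traces; 6 have nonzero weight after conditioning:
  (X=0, Y=2, Z=0) weight 1/24
  (X=0, Y=2, Z=1) weight 1/24
  (X=1, Y=1, Z=0) weight 1/36
  (X=1, Y=1, Z=1) weight 1/36
  (X=2, Y=0, Z=0) weight 1/9
  (X=2, Y=0, Z=1) weight 1/9
Group by X:
  weight(X=0) = 1/12
  weight(X=1) = 1/18
  weight(X=2) = 2/9
Total weight = 1/12 + 1/18 + 2/9 = 13/36
P(X=0 | obs) = 1/12 / 13/36 = 3/13
P(X=1 | obs) = 1/18 / 13/36 = 2/13
P(X=2 | obs) = 2/9 / 13/36 = 8/13

P(X = 0 | obs) = 3/13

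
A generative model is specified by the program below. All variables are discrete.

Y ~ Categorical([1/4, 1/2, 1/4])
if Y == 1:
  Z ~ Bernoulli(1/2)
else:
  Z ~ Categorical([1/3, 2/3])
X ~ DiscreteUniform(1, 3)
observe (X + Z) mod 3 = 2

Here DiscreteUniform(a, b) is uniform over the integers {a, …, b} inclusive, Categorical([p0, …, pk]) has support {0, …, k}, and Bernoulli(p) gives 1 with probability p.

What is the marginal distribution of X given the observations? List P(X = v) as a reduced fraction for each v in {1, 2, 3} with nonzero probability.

Enumerate traces; 6 have nonzero weight after conditioning:
  (Y=0, Z=0, X=2) weight 1/36
  (Y=0, Z=1, X=1) weight 1/18
  (Y=1, Z=0, X=2) weight 1/12
  (Y=1, Z=1, X=1) weight 1/12
  (Y=2, Z=0, X=2) weight 1/36
  (Y=2, Z=1, X=1) weight 1/18
Group by X:
  weight(X=1) = 7/36
  weight(X=2) = 5/36
Total weight = 7/36 + 5/36 = 1/3
P(X=1 | obs) = 7/36 / 1/3 = 7/12
P(X=2 | obs) = 5/36 / 1/3 = 5/12

P(X=1) = 7/12, P(X=2) = 5/12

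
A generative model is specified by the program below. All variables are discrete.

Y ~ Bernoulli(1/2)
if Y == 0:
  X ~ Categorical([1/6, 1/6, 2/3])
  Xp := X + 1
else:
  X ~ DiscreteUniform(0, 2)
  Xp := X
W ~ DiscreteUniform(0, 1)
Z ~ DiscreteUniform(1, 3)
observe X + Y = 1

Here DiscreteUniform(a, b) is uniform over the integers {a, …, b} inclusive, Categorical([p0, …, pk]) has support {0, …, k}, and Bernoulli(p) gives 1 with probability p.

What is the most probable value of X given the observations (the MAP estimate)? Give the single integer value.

argmax_v P(X = v | obs) = 0

Enumerate traces; 12 have nonzero weight after conditioning:
  (Y=0, X=1, W=0, Z=1) weight 1/72
  (Y=0, X=1, W=0, Z=2) weight 1/72
  (Y=0, X=1, W=0, Z=3) weight 1/72
  (Y=0, X=1, W=1, Z=1) weight 1/72
  (Y=0, X=1, W=1, Z=2) weight 1/72
  (Y=0, X=1, W=1, Z=3) weight 1/72
  (Y=1, X=0, W=0, Z=1) weight 1/36
  (Y=1, X=0, W=0, Z=2) weight 1/36
  … 4 more
Group by X:
  weight(X=0) = 1/6
  weight(X=1) = 1/12
Total weight = 1/6 + 1/12 = 1/4
P(X=0 | obs) = 1/6 / 1/4 = 2/3
P(X=1 | obs) = 1/12 / 1/4 = 1/3
argmax = 0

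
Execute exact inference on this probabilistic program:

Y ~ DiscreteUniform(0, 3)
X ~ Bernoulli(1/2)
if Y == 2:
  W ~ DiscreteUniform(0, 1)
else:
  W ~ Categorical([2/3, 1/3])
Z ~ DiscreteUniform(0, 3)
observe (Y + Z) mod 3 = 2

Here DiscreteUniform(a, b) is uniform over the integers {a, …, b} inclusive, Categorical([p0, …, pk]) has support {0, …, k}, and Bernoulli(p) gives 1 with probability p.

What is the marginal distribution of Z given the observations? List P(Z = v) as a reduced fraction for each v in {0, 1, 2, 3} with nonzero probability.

Enumerate traces; 20 have nonzero weight after conditioning:
  (Y=0, X=0, W=0, Z=2) weight 1/48
  (Y=0, X=0, W=1, Z=2) weight 1/96
  (Y=0, X=1, W=0, Z=2) weight 1/48
  (Y=0, X=1, W=1, Z=2) weight 1/96
  (Y=1, X=0, W=0, Z=1) weight 1/48
  (Y=1, X=0, W=1, Z=1) weight 1/96
  (Y=1, X=1, W=0, Z=1) weight 1/48
  (Y=1, X=1, W=1, Z=1) weight 1/96
  (Y=2, X=0, W=0, Z=0) weight 1/64
  (Y=2, X=0, W=0, Z=3) weight 1/64
  … 10 more
Group by Z:
  weight(Z=0) = 1/16
  weight(Z=1) = 1/16
  weight(Z=2) = 1/8
  weight(Z=3) = 1/16
Total weight = 1/16 + 1/16 + 1/8 + 1/16 = 5/16
P(Z=0 | obs) = 1/16 / 5/16 = 1/5
P(Z=1 | obs) = 1/16 / 5/16 = 1/5
P(Z=2 | obs) = 1/8 / 5/16 = 2/5
P(Z=3 | obs) = 1/16 / 5/16 = 1/5

P(Z=0) = 1/5, P(Z=1) = 1/5, P(Z=2) = 2/5, P(Z=3) = 1/5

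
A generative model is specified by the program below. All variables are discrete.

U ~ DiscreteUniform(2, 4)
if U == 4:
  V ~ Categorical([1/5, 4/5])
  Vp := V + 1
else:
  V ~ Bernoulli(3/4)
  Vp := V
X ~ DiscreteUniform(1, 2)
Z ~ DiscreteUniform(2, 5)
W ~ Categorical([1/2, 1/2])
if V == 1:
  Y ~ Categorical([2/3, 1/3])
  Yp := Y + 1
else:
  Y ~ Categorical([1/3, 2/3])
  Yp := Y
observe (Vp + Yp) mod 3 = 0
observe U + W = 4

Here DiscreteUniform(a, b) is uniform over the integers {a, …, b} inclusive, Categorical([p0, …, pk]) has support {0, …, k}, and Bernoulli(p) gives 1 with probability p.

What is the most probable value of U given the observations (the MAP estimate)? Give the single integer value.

argmax_v P(U = v | obs) = 4

Enumerate traces; 24 have nonzero weight after conditioning:
  (U=3, V=0, X=1, Z=2, W=1, Y=0) weight 1/576
  (U=3, V=0, X=1, Z=3, W=1, Y=0) weight 1/576
  (U=3, V=0, X=1, Z=4, W=1, Y=0) weight 1/576
  (U=3, V=0, X=1, Z=5, W=1, Y=0) weight 1/576
  (U=3, V=0, X=2, Z=2, W=1, Y=0) weight 1/576
  (U=3, V=0, X=2, Z=3, W=1, Y=0) weight 1/576
  (U=3, V=0, X=2, Z=4, W=1, Y=0) weight 1/576
  (U=3, V=0, X=2, Z=5, W=1, Y=0) weight 1/576
  (U=4, V=1, X=1, Z=2, W=0, Y=0) weight 1/90
  … 15 more
Group by U:
  weight(U=3) = 1/18
  weight(U=4) = 4/45
Total weight = 1/18 + 4/45 = 13/90
P(U=3 | obs) = 1/18 / 13/90 = 5/13
P(U=4 | obs) = 4/45 / 13/90 = 8/13
argmax = 4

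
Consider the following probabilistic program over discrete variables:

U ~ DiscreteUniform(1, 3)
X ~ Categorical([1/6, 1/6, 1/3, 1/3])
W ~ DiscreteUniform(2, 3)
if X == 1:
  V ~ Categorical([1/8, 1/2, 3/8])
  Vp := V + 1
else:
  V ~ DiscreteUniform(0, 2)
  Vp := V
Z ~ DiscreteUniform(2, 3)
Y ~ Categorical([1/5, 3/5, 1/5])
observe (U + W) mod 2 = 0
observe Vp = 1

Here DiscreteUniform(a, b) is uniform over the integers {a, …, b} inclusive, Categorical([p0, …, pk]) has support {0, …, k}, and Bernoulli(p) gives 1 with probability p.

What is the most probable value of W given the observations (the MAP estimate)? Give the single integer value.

argmax_v P(W = v | obs) = 3

Enumerate traces; 72 have nonzero weight after conditioning:
  (U=1, X=0, W=3, V=1, Z=2, Y=0) weight 1/1080
  (U=1, X=0, W=3, V=1, Z=2, Y=1) weight 1/360
  (U=1, X=0, W=3, V=1, Z=2, Y=2) weight 1/1080
  (U=1, X=0, W=3, V=1, Z=3, Y=0) weight 1/1080
  (U=1, X=0, W=3, V=1, Z=3, Y=1) weight 1/360
  (U=1, X=0, W=3, V=1, Z=3, Y=2) weight 1/1080
  (U=1, X=1, W=3, V=0, Z=2, Y=0) weight 1/2880
  (U=1, X=1, W=3, V=0, Z=2, Y=1) weight 1/960
  (U=2, X=0, W=2, V=1, Z=2, Y=0) weight 1/1080
  … 63 more
Group by W:
  weight(W=2) = 43/864
  weight(W=3) = 43/432
Total weight = 43/864 + 43/432 = 43/288
P(W=2 | obs) = 43/864 / 43/288 = 1/3
P(W=3 | obs) = 43/432 / 43/288 = 2/3
argmax = 3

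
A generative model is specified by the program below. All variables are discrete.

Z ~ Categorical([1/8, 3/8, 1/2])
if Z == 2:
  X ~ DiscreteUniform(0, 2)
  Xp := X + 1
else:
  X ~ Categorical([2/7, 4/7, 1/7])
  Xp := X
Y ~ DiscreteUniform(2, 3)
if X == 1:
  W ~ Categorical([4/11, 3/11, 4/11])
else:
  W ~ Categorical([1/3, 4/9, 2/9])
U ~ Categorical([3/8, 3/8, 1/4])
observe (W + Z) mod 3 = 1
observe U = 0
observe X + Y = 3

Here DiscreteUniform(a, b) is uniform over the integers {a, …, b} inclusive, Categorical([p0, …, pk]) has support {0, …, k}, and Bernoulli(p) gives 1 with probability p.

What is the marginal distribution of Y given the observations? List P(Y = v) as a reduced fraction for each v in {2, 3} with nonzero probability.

Enumerate traces; 6 have nonzero weight after conditioning:
  (Z=0, X=0, Y=3, W=1, U=0) weight 1/336
  (Z=0, X=1, Y=2, W=1, U=0) weight 9/2464
  (Z=1, X=0, Y=3, W=0, U=0) weight 3/448
  (Z=1, X=1, Y=2, W=0, U=0) weight 9/616
  (Z=2, X=0, Y=3, W=2, U=0) weight 1/144
  (Z=2, X=1, Y=2, W=2, U=0) weight 1/88
Group by Y:
  weight(Y=2) = 73/2464
  weight(Y=3) = 67/4032
Total weight = 73/2464 + 67/4032 = 293/6336
P(Y=2 | obs) = 73/2464 / 293/6336 = 1314/2051
P(Y=3 | obs) = 67/4032 / 293/6336 = 737/2051

P(Y=2) = 1314/2051, P(Y=3) = 737/2051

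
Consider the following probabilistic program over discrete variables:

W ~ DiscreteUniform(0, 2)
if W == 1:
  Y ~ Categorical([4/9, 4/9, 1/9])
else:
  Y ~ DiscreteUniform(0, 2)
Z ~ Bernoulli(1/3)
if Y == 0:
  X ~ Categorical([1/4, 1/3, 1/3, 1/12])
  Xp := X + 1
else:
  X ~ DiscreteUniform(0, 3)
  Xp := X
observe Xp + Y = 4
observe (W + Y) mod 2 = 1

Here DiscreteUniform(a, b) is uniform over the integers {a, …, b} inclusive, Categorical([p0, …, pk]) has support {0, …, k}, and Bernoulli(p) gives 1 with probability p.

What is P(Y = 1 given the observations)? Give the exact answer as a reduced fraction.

Enumerate traces; 8 have nonzero weight after conditioning:
  (W=0, Y=1, Z=0, X=3) weight 1/54
  (W=0, Y=1, Z=1, X=3) weight 1/108
  (W=1, Y=0, Z=0, X=3) weight 2/243
  (W=1, Y=0, Z=1, X=3) weight 1/243
  (W=1, Y=2, Z=0, X=2) weight 1/162
  (W=1, Y=2, Z=1, X=2) weight 1/324
  (W=2, Y=1, Z=0, X=3) weight 1/54
  (W=2, Y=1, Z=1, X=3) weight 1/108
Group by Y:
  weight(Y=0) = 1/81
  weight(Y=1) = 1/18
  weight(Y=2) = 1/108
Total weight = 1/81 + 1/18 + 1/108 = 25/324
P(Y=0 | obs) = 1/81 / 25/324 = 4/25
P(Y=1 | obs) = 1/18 / 25/324 = 18/25
P(Y=2 | obs) = 1/108 / 25/324 = 3/25

P(Y = 1 | obs) = 18/25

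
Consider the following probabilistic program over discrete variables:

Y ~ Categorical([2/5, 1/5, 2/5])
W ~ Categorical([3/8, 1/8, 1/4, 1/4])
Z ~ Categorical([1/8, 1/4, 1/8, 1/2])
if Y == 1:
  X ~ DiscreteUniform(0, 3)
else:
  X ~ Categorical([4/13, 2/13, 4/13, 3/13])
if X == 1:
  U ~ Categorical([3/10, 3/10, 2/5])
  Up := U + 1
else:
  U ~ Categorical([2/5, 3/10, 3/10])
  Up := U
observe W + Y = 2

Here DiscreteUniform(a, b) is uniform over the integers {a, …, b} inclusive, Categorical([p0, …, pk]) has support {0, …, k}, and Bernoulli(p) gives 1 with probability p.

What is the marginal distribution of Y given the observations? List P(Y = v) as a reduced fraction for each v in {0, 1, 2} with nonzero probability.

Enumerate traces; 144 have nonzero weight after conditioning:
  (Y=0, W=2, Z=0, X=0, U=0) weight 1/650
  (Y=0, W=2, Z=0, X=0, U=1) weight 3/2600
  (Y=0, W=2, Z=0, X=0, U=2) weight 3/2600
  (Y=0, W=2, Z=0, X=1, U=0) weight 3/5200
  (Y=0, W=2, Z=0, X=1, U=1) weight 3/5200
  (Y=0, W=2, Z=0, X=1, U=2) weight 1/1300
  (Y=0, W=2, Z=0, X=2, U=0) weight 1/650
  (Y=0, W=2, Z=0, X=2, U=1) weight 3/2600
  (Y=1, W=1, Z=0, X=0, U=0) weight 1/3200
  (Y=2, W=0, Z=0, X=0, U=0) weight 3/1300
  … 134 more
Group by Y:
  weight(Y=0) = 1/10
  weight(Y=1) = 1/40
  weight(Y=2) = 3/20
Total weight = 1/10 + 1/40 + 3/20 = 11/40
P(Y=0 | obs) = 1/10 / 11/40 = 4/11
P(Y=1 | obs) = 1/40 / 11/40 = 1/11
P(Y=2 | obs) = 3/20 / 11/40 = 6/11

P(Y=0) = 4/11, P(Y=1) = 1/11, P(Y=2) = 6/11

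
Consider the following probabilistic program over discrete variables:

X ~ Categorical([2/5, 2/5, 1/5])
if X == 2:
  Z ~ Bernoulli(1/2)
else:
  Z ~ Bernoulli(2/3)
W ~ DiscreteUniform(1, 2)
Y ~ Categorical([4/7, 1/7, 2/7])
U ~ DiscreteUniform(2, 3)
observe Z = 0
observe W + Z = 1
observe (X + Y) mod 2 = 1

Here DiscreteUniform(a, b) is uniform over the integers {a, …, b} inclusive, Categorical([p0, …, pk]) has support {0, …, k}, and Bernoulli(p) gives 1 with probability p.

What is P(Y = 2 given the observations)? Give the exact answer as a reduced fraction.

P(Y = 2 | obs) = 8/31

Enumerate traces; 8 have nonzero weight after conditioning:
  (X=0, Z=0, W=1, Y=1, U=2) weight 1/210
  (X=0, Z=0, W=1, Y=1, U=3) weight 1/210
  (X=1, Z=0, W=1, Y=0, U=2) weight 2/105
  (X=1, Z=0, W=1, Y=0, U=3) weight 2/105
  (X=1, Z=0, W=1, Y=2, U=2) weight 1/105
  (X=1, Z=0, W=1, Y=2, U=3) weight 1/105
  (X=2, Z=0, W=1, Y=1, U=2) weight 1/280
  (X=2, Z=0, W=1, Y=1, U=3) weight 1/280
Group by Y:
  weight(Y=0) = 4/105
  weight(Y=1) = 1/60
  weight(Y=2) = 2/105
Total weight = 4/105 + 1/60 + 2/105 = 31/420
P(Y=0 | obs) = 4/105 / 31/420 = 16/31
P(Y=1 | obs) = 1/60 / 31/420 = 7/31
P(Y=2 | obs) = 2/105 / 31/420 = 8/31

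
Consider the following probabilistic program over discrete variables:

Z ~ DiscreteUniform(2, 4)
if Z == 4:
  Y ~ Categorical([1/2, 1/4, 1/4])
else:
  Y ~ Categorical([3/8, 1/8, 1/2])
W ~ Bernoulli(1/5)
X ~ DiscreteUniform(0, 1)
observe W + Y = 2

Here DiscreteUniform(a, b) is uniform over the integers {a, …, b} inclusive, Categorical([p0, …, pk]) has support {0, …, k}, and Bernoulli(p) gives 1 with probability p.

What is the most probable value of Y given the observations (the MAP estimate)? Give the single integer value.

argmax_v P(Y = v | obs) = 2

Enumerate traces; 12 have nonzero weight after conditioning:
  (Z=2, Y=1, W=1, X=0) weight 1/240
  (Z=2, Y=1, W=1, X=1) weight 1/240
  (Z=2, Y=2, W=0, X=0) weight 1/15
  (Z=2, Y=2, W=0, X=1) weight 1/15
  (Z=3, Y=1, W=1, X=0) weight 1/240
  (Z=3, Y=1, W=1, X=1) weight 1/240
  (Z=3, Y=2, W=0, X=0) weight 1/15
  (Z=3, Y=2, W=0, X=1) weight 1/15
  … 4 more
Group by Y:
  weight(Y=1) = 1/30
  weight(Y=2) = 1/3
Total weight = 1/30 + 1/3 = 11/30
P(Y=1 | obs) = 1/30 / 11/30 = 1/11
P(Y=2 | obs) = 1/3 / 11/30 = 10/11
argmax = 2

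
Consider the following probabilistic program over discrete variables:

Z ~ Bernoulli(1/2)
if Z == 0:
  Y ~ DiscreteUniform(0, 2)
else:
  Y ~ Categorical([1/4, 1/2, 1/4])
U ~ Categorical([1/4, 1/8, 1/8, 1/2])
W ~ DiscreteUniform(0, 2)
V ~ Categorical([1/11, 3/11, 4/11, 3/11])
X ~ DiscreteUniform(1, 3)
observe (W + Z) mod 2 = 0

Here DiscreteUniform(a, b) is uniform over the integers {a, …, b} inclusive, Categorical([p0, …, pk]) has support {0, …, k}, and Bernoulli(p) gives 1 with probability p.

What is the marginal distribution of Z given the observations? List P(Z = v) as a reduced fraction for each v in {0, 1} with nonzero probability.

Enumerate traces; 432 have nonzero weight after conditioning:
  (Z=0, Y=0, U=0, W=0, V=0, X=1) weight 1/2376
  (Z=0, Y=0, U=0, W=0, V=0, X=2) weight 1/2376
  (Z=0, Y=0, U=0, W=0, V=0, X=3) weight 1/2376
  (Z=0, Y=0, U=0, W=0, V=1, X=1) weight 1/792
  (Z=0, Y=0, U=0, W=0, V=1, X=2) weight 1/792
  (Z=0, Y=0, U=0, W=0, V=1, X=3) weight 1/792
  (Z=0, Y=0, U=0, W=0, V=2, X=1) weight 1/594
  (Z=0, Y=0, U=0, W=0, V=2, X=2) weight 1/594
  (Z=1, Y=0, U=0, W=1, V=0, X=1) weight 1/3168
  … 423 more
Group by Z:
  weight(Z=0) = 1/3
  weight(Z=1) = 1/6
Total weight = 1/3 + 1/6 = 1/2
P(Z=0 | obs) = 1/3 / 1/2 = 2/3
P(Z=1 | obs) = 1/6 / 1/2 = 1/3

P(Z=0) = 2/3, P(Z=1) = 1/3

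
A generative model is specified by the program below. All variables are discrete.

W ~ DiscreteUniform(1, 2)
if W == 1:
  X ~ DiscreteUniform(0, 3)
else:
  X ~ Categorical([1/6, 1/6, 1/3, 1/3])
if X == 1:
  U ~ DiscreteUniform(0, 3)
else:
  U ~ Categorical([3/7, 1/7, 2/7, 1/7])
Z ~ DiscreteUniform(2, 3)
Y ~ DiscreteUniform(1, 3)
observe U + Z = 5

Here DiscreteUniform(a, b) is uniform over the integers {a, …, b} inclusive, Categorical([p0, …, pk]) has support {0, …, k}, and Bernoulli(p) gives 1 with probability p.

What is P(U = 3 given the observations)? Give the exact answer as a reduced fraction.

Enumerate traces; 48 have nonzero weight after conditioning:
  (W=1, X=0, U=2, Z=3, Y=1) weight 1/168
  (W=1, X=0, U=2, Z=3, Y=2) weight 1/168
  (W=1, X=0, U=2, Z=3, Y=3) weight 1/168
  (W=1, X=0, U=3, Z=2, Y=1) weight 1/336
  (W=1, X=0, U=3, Z=2, Y=2) weight 1/336
  (W=1, X=0, U=3, Z=2, Y=3) weight 1/336
  (W=1, X=1, U=2, Z=3, Y=1) weight 1/192
  (W=1, X=1, U=2, Z=3, Y=2) weight 1/192
  … 40 more
Group by U:
  weight(U=2) = 187/1344
  weight(U=3) = 37/448
Total weight = 187/1344 + 37/448 = 149/672
P(U=2 | obs) = 187/1344 / 149/672 = 187/298
P(U=3 | obs) = 37/448 / 149/672 = 111/298

P(U = 3 | obs) = 111/298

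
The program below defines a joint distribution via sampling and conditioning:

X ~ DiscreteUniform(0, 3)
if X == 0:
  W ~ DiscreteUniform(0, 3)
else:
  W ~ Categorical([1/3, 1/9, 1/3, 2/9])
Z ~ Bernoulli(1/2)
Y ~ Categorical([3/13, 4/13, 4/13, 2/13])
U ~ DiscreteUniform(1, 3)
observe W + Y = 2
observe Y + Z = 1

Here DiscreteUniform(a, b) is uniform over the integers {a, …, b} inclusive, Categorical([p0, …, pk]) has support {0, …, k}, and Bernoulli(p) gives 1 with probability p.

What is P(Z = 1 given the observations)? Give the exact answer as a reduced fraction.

Enumerate traces; 24 have nonzero weight after conditioning:
  (X=0, W=1, Z=0, Y=1, U=1) weight 1/312
  (X=0, W=1, Z=0, Y=1, U=2) weight 1/312
  (X=0, W=1, Z=0, Y=1, U=3) weight 1/312
  (X=0, W=2, Z=1, Y=0, U=1) weight 1/416
  (X=0, W=2, Z=1, Y=0, U=2) weight 1/416
  (X=0, W=2, Z=1, Y=0, U=3) weight 1/416
  (X=1, W=1, Z=0, Y=1, U=1) weight 1/702
  (X=1, W=1, Z=0, Y=1, U=2) weight 1/702
  … 16 more
Group by Z:
  weight(Z=0) = 7/312
  weight(Z=1) = 15/416
Total weight = 7/312 + 15/416 = 73/1248
P(Z=0 | obs) = 7/312 / 73/1248 = 28/73
P(Z=1 | obs) = 15/416 / 73/1248 = 45/73

P(Z = 1 | obs) = 45/73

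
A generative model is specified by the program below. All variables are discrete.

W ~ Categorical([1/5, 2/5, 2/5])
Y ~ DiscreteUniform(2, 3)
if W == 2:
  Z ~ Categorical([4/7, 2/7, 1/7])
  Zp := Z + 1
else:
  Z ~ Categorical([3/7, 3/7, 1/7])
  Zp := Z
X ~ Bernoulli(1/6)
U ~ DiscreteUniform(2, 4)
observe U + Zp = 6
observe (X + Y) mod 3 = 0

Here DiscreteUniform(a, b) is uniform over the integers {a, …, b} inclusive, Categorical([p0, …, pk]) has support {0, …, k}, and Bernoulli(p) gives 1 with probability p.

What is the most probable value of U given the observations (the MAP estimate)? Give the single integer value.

argmax_v P(U = v | obs) = 4

Enumerate traces; 8 have nonzero weight after conditioning:
  (W=0, Y=2, Z=2, X=1, U=4) weight 1/1260
  (W=0, Y=3, Z=2, X=0, U=4) weight 1/252
  (W=1, Y=2, Z=2, X=1, U=4) weight 1/630
  (W=1, Y=3, Z=2, X=0, U=4) weight 1/126
  (W=2, Y=2, Z=1, X=1, U=4) weight 1/315
  (W=2, Y=2, Z=2, X=1, U=3) weight 1/630
  (W=2, Y=3, Z=1, X=0, U=4) weight 1/63
  (W=2, Y=3, Z=2, X=0, U=3) weight 1/126
Group by U:
  weight(U=3) = 1/105
  weight(U=4) = 1/30
Total weight = 1/105 + 1/30 = 3/70
P(U=3 | obs) = 1/105 / 3/70 = 2/9
P(U=4 | obs) = 1/30 / 3/70 = 7/9
argmax = 4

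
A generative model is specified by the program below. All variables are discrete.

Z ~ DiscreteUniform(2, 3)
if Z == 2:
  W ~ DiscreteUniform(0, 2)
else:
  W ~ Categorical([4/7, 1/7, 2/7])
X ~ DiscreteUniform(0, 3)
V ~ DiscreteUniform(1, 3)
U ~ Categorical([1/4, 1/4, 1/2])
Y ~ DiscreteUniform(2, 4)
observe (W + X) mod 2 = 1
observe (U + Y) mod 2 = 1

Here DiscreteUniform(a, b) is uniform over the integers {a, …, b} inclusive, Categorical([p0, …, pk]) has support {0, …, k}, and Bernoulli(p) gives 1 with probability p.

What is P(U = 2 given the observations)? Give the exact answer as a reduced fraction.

P(U = 2 | obs) = 2/5

Enumerate traces; 144 have nonzero weight after conditioning:
  (Z=2, W=0, X=1, V=1, U=0, Y=3) weight 1/864
  (Z=2, W=0, X=1, V=1, U=1, Y=2) weight 1/864
  (Z=2, W=0, X=1, V=1, U=1, Y=4) weight 1/864
  (Z=2, W=0, X=1, V=1, U=2, Y=3) weight 1/432
  (Z=2, W=0, X=1, V=2, U=0, Y=3) weight 1/864
  (Z=2, W=0, X=1, V=2, U=1, Y=2) weight 1/864
  (Z=2, W=0, X=1, V=2, U=1, Y=4) weight 1/864
  (Z=2, W=0, X=1, V=2, U=2, Y=3) weight 1/432
  … 136 more
Group by U:
  weight(U=0) = 1/24
  weight(U=1) = 1/12
  weight(U=2) = 1/12
Total weight = 1/24 + 1/12 + 1/12 = 5/24
P(U=0 | obs) = 1/24 / 5/24 = 1/5
P(U=1 | obs) = 1/12 / 5/24 = 2/5
P(U=2 | obs) = 1/12 / 5/24 = 2/5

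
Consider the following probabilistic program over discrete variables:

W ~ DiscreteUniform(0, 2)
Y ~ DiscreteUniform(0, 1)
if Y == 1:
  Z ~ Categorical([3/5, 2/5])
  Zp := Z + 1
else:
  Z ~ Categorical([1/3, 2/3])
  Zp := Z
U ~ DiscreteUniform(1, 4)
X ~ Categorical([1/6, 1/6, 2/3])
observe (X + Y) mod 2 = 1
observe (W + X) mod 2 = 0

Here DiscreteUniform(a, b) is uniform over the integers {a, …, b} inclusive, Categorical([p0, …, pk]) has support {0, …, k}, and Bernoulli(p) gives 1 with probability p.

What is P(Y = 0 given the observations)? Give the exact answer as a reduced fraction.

Enumerate traces; 40 have nonzero weight after conditioning:
  (W=0, Y=1, Z=0, U=1, X=0) weight 1/240
  (W=0, Y=1, Z=0, U=1, X=2) weight 1/60
  (W=0, Y=1, Z=0, U=2, X=0) weight 1/240
  (W=0, Y=1, Z=0, U=2, X=2) weight 1/60
  (W=0, Y=1, Z=0, U=3, X=0) weight 1/240
  (W=0, Y=1, Z=0, U=3, X=2) weight 1/60
  (W=0, Y=1, Z=0, U=4, X=0) weight 1/240
  (W=0, Y=1, Z=0, U=4, X=2) weight 1/60
  (W=1, Y=0, Z=0, U=1, X=1) weight 1/432
  … 31 more
Group by Y:
  weight(Y=0) = 1/36
  weight(Y=1) = 5/18
Total weight = 1/36 + 5/18 = 11/36
P(Y=0 | obs) = 1/36 / 11/36 = 1/11
P(Y=1 | obs) = 5/18 / 11/36 = 10/11

P(Y = 0 | obs) = 1/11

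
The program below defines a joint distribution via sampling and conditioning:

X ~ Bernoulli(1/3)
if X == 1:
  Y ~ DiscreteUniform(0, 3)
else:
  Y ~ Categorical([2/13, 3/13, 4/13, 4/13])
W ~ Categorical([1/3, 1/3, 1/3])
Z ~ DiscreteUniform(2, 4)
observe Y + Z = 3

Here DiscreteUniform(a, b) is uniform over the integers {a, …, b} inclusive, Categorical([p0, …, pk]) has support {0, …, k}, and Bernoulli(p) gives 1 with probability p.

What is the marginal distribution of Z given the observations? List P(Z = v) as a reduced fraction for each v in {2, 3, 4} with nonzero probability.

P(Z=2) = 37/66, P(Z=3) = 29/66

Enumerate traces; 12 have nonzero weight after conditioning:
  (X=0, Y=0, W=0, Z=3) weight 4/351
  (X=0, Y=0, W=1, Z=3) weight 4/351
  (X=0, Y=0, W=2, Z=3) weight 4/351
  (X=0, Y=1, W=0, Z=2) weight 2/117
  (X=0, Y=1, W=1, Z=2) weight 2/117
  (X=0, Y=1, W=2, Z=2) weight 2/117
  (X=1, Y=0, W=0, Z=3) weight 1/108
  (X=1, Y=0, W=1, Z=3) weight 1/108
  … 4 more
Group by Z:
  weight(Z=2) = 37/468
  weight(Z=3) = 29/468
Total weight = 37/468 + 29/468 = 11/78
P(Z=2 | obs) = 37/468 / 11/78 = 37/66
P(Z=3 | obs) = 29/468 / 11/78 = 29/66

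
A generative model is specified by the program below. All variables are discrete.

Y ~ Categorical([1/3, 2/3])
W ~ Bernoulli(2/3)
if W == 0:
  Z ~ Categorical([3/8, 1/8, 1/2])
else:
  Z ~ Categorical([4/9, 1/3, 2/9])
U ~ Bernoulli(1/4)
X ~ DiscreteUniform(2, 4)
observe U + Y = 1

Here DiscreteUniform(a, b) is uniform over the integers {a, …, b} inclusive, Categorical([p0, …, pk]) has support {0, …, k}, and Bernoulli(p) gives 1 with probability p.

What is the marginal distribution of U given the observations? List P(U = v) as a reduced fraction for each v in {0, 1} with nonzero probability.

Enumerate traces; 36 have nonzero weight after conditioning:
  (Y=0, W=0, Z=0, U=1, X=2) weight 1/288
  (Y=0, W=0, Z=0, U=1, X=3) weight 1/288
  (Y=0, W=0, Z=0, U=1, X=4) weight 1/288
  (Y=0, W=0, Z=1, U=1, X=2) weight 1/864
  (Y=0, W=0, Z=1, U=1, X=3) weight 1/864
  (Y=0, W=0, Z=1, U=1, X=4) weight 1/864
  (Y=0, W=0, Z=2, U=1, X=2) weight 1/216
  (Y=0, W=0, Z=2, U=1, X=3) weight 1/216
  (Y=1, W=0, Z=0, U=0, X=2) weight 1/48
  … 27 more
Group by U:
  weight(U=0) = 1/2
  weight(U=1) = 1/12
Total weight = 1/2 + 1/12 = 7/12
P(U=0 | obs) = 1/2 / 7/12 = 6/7
P(U=1 | obs) = 1/12 / 7/12 = 1/7

P(U=0) = 6/7, P(U=1) = 1/7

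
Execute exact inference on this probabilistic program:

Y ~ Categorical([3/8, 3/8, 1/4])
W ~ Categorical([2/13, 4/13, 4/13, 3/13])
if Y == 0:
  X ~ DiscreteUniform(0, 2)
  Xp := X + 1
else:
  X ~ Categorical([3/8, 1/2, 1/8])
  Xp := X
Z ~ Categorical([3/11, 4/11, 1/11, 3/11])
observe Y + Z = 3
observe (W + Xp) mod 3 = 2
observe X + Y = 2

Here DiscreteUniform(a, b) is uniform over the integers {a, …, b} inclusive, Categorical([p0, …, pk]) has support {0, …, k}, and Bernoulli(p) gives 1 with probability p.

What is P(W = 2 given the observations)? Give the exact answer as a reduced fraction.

P(W = 2 | obs) = 4/5

Enumerate traces; 3 have nonzero weight after conditioning:
  (Y=0, W=2, X=2, Z=3) weight 3/286
  (Y=1, W=1, X=1, Z=2) weight 3/572
  (Y=2, W=2, X=0, Z=1) weight 3/286
Group by W:
  weight(W=1) = 3/572
  weight(W=2) = 3/143
Total weight = 3/572 + 3/143 = 15/572
P(W=1 | obs) = 3/572 / 15/572 = 1/5
P(W=2 | obs) = 3/143 / 15/572 = 4/5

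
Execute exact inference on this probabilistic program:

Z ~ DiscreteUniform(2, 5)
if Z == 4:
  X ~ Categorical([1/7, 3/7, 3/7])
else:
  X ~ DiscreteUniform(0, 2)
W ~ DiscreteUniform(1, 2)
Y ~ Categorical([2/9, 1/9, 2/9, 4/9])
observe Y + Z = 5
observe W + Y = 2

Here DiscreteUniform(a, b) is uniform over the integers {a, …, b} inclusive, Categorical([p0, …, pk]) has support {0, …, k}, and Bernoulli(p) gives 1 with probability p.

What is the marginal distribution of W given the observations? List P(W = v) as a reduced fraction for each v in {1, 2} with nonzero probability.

Enumerate traces; 6 have nonzero weight after conditioning:
  (Z=4, X=0, W=1, Y=1) weight 1/504
  (Z=4, X=1, W=1, Y=1) weight 1/168
  (Z=4, X=2, W=1, Y=1) weight 1/168
  (Z=5, X=0, W=2, Y=0) weight 1/108
  (Z=5, X=1, W=2, Y=0) weight 1/108
  (Z=5, X=2, W=2, Y=0) weight 1/108
Group by W:
  weight(W=1) = 1/72
  weight(W=2) = 1/36
Total weight = 1/72 + 1/36 = 1/24
P(W=1 | obs) = 1/72 / 1/24 = 1/3
P(W=2 | obs) = 1/36 / 1/24 = 2/3

P(W=1) = 1/3, P(W=2) = 2/3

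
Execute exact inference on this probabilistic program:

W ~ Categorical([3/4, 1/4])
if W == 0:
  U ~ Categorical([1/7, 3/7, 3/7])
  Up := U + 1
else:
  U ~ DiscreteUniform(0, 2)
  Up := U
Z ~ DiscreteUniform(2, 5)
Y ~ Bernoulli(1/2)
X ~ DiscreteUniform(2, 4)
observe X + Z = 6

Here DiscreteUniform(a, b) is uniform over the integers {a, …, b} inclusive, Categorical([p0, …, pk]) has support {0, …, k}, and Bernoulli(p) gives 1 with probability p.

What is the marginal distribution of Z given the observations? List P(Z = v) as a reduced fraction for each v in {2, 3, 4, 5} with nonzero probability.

P(Z=2) = 1/3, P(Z=3) = 1/3, P(Z=4) = 1/3

Enumerate traces; 36 have nonzero weight after conditioning:
  (W=0, U=0, Z=2, Y=0, X=4) weight 1/224
  (W=0, U=0, Z=2, Y=1, X=4) weight 1/224
  (W=0, U=0, Z=3, Y=0, X=3) weight 1/224
  (W=0, U=0, Z=3, Y=1, X=3) weight 1/224
  (W=0, U=0, Z=4, Y=0, X=2) weight 1/224
  (W=0, U=0, Z=4, Y=1, X=2) weight 1/224
  (W=0, U=1, Z=2, Y=0, X=4) weight 3/224
  (W=0, U=1, Z=2, Y=1, X=4) weight 3/224
  … 28 more
Group by Z:
  weight(Z=2) = 1/12
  weight(Z=3) = 1/12
  weight(Z=4) = 1/12
Total weight = 1/12 + 1/12 + 1/12 = 1/4
P(Z=2 | obs) = 1/12 / 1/4 = 1/3
P(Z=3 | obs) = 1/12 / 1/4 = 1/3
P(Z=4 | obs) = 1/12 / 1/4 = 1/3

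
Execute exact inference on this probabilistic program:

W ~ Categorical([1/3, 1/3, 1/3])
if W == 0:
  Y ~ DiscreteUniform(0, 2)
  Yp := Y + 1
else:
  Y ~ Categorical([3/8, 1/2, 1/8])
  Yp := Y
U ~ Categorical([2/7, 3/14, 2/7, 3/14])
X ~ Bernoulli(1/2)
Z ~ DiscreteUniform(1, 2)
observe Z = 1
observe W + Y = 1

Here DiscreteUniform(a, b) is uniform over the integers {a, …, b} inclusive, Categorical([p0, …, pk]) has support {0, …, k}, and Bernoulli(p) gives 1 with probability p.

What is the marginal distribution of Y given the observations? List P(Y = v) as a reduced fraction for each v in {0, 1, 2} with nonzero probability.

Enumerate traces; 16 have nonzero weight after conditioning:
  (W=0, Y=1, U=0, X=0, Z=1) weight 1/126
  (W=0, Y=1, U=0, X=1, Z=1) weight 1/126
  (W=0, Y=1, U=1, X=0, Z=1) weight 1/168
  (W=0, Y=1, U=1, X=1, Z=1) weight 1/168
  (W=0, Y=1, U=2, X=0, Z=1) weight 1/126
  (W=0, Y=1, U=2, X=1, Z=1) weight 1/126
  (W=0, Y=1, U=3, X=0, Z=1) weight 1/168
  (W=0, Y=1, U=3, X=1, Z=1) weight 1/168
  (W=1, Y=0, U=0, X=0, Z=1) weight 1/112
  … 7 more
Group by Y:
  weight(Y=0) = 1/16
  weight(Y=1) = 1/18
Total weight = 1/16 + 1/18 = 17/144
P(Y=0 | obs) = 1/16 / 17/144 = 9/17
P(Y=1 | obs) = 1/18 / 17/144 = 8/17

P(Y=0) = 9/17, P(Y=1) = 8/17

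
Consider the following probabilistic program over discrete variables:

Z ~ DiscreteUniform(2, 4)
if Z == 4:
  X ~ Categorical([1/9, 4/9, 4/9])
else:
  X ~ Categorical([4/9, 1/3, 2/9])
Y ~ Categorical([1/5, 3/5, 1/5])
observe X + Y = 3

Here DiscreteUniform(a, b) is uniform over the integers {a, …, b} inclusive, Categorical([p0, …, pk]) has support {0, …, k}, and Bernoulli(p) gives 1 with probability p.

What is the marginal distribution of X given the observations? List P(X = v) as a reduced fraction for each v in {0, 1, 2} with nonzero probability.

Enumerate traces; 6 have nonzero weight after conditioning:
  (Z=2, X=1, Y=2) weight 1/45
  (Z=2, X=2, Y=1) weight 2/45
  (Z=3, X=1, Y=2) weight 1/45
  (Z=3, X=2, Y=1) weight 2/45
  (Z=4, X=1, Y=2) weight 4/135
  (Z=4, X=2, Y=1) weight 4/45
Group by X:
  weight(X=1) = 2/27
  weight(X=2) = 8/45
Total weight = 2/27 + 8/45 = 34/135
P(X=1 | obs) = 2/27 / 34/135 = 5/17
P(X=2 | obs) = 8/45 / 34/135 = 12/17

P(X=1) = 5/17, P(X=2) = 12/17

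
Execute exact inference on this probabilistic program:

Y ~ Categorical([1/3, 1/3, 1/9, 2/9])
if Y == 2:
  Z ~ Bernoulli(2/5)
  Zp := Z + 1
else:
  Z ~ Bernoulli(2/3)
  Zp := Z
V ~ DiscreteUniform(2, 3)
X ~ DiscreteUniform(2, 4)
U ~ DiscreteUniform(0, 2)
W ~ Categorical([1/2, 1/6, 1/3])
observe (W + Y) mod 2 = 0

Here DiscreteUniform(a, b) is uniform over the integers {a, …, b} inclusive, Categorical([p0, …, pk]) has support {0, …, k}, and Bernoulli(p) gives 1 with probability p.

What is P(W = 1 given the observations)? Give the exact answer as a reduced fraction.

P(W = 1 | obs) = 1/5

Enumerate traces; 216 have nonzero weight after conditioning:
  (Y=0, Z=0, V=2, X=2, U=0, W=0) weight 1/324
  (Y=0, Z=0, V=2, X=2, U=0, W=2) weight 1/486
  (Y=0, Z=0, V=2, X=2, U=1, W=0) weight 1/324
  (Y=0, Z=0, V=2, X=2, U=1, W=2) weight 1/486
  (Y=0, Z=0, V=2, X=2, U=2, W=0) weight 1/324
  (Y=0, Z=0, V=2, X=2, U=2, W=2) weight 1/486
  (Y=0, Z=0, V=2, X=3, U=0, W=0) weight 1/324
  (Y=0, Z=0, V=2, X=3, U=0, W=2) weight 1/486
  (Y=1, Z=0, V=2, X=2, U=0, W=1) weight 1/972
  … 207 more
Group by W:
  weight(W=0) = 2/9
  weight(W=1) = 5/54
  weight(W=2) = 4/27
Total weight = 2/9 + 5/54 + 4/27 = 25/54
P(W=0 | obs) = 2/9 / 25/54 = 12/25
P(W=1 | obs) = 5/54 / 25/54 = 1/5
P(W=2 | obs) = 4/27 / 25/54 = 8/25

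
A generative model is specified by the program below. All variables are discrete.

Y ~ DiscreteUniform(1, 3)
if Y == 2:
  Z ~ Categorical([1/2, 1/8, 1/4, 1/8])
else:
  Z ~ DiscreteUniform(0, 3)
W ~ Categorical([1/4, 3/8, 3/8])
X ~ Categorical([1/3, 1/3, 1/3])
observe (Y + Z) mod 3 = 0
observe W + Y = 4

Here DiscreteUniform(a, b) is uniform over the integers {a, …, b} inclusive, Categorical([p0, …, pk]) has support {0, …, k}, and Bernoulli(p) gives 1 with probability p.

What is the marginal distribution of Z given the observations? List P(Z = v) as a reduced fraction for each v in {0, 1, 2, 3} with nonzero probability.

Enumerate traces; 9 have nonzero weight after conditioning:
  (Y=2, Z=1, W=2, X=0) weight 1/192
  (Y=2, Z=1, W=2, X=1) weight 1/192
  (Y=2, Z=1, W=2, X=2) weight 1/192
  (Y=3, Z=0, W=1, X=0) weight 1/96
  (Y=3, Z=0, W=1, X=1) weight 1/96
  (Y=3, Z=0, W=1, X=2) weight 1/96
  (Y=3, Z=3, W=1, X=0) weight 1/96
  (Y=3, Z=3, W=1, X=1) weight 1/96
  … 1 more
Group by Z:
  weight(Z=0) = 1/32
  weight(Z=1) = 1/64
  weight(Z=3) = 1/32
Total weight = 1/32 + 1/64 + 1/32 = 5/64
P(Z=0 | obs) = 1/32 / 5/64 = 2/5
P(Z=1 | obs) = 1/64 / 5/64 = 1/5
P(Z=3 | obs) = 1/32 / 5/64 = 2/5

P(Z=0) = 2/5, P(Z=1) = 1/5, P(Z=3) = 2/5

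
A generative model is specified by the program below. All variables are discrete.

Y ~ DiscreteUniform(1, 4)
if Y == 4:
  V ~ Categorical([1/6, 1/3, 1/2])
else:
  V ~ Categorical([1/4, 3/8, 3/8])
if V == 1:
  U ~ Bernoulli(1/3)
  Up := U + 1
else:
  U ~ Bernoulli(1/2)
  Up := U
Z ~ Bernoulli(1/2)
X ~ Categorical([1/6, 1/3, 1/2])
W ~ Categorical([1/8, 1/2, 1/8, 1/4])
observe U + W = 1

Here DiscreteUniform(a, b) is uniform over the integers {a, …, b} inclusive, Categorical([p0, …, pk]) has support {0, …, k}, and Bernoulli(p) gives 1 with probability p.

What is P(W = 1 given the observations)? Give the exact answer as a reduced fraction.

P(W = 1 | obs) = 1292/1545

Enumerate traces; 144 have nonzero weight after conditioning:
  (Y=1, V=0, U=0, Z=0, X=0, W=1) weight 1/768
  (Y=1, V=0, U=0, Z=0, X=1, W=1) weight 1/384
  (Y=1, V=0, U=0, Z=0, X=2, W=1) weight 1/256
  (Y=1, V=0, U=0, Z=1, X=0, W=1) weight 1/768
  (Y=1, V=0, U=0, Z=1, X=1, W=1) weight 1/384
  (Y=1, V=0, U=0, Z=1, X=2, W=1) weight 1/256
  (Y=1, V=0, U=1, Z=0, X=0, W=0) weight 1/3072
  (Y=1, V=0, U=1, Z=0, X=1, W=0) weight 1/1536
  … 136 more
Group by W:
  weight(W=0) = 253/4608
  weight(W=1) = 323/1152
Total weight = 253/4608 + 323/1152 = 515/1536
P(W=0 | obs) = 253/4608 / 515/1536 = 253/1545
P(W=1 | obs) = 323/1152 / 515/1536 = 1292/1545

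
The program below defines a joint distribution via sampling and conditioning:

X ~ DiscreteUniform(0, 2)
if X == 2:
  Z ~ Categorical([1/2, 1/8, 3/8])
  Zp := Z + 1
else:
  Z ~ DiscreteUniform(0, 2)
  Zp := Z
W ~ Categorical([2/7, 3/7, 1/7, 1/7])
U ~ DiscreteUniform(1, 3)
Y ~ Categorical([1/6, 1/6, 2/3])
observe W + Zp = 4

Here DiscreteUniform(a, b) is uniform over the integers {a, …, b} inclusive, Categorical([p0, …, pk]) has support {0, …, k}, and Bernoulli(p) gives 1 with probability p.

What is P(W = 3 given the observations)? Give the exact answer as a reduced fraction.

Enumerate traces; 63 have nonzero weight after conditioning:
  (X=0, Z=1, W=3, U=1, Y=0) weight 1/1134
  (X=0, Z=1, W=3, U=1, Y=1) weight 1/1134
  (X=0, Z=1, W=3, U=1, Y=2) weight 2/567
  (X=0, Z=1, W=3, U=2, Y=0) weight 1/1134
  (X=0, Z=1, W=3, U=2, Y=1) weight 1/1134
  (X=0, Z=1, W=3, U=2, Y=2) weight 2/567
  (X=0, Z=1, W=3, U=3, Y=0) weight 1/1134
  (X=0, Z=1, W=3, U=3, Y=1) weight 1/1134
  (X=0, Z=2, W=2, U=1, Y=0) weight 1/1134
  (X=2, Z=2, W=1, U=1, Y=0) weight 1/336
  … 53 more
Group by W:
  weight(W=1) = 3/56
  weight(W=2) = 19/504
  weight(W=3) = 1/18
Total weight = 3/56 + 19/504 + 1/18 = 37/252
P(W=1 | obs) = 3/56 / 37/252 = 27/74
P(W=2 | obs) = 19/504 / 37/252 = 19/74
P(W=3 | obs) = 1/18 / 37/252 = 14/37

P(W = 3 | obs) = 14/37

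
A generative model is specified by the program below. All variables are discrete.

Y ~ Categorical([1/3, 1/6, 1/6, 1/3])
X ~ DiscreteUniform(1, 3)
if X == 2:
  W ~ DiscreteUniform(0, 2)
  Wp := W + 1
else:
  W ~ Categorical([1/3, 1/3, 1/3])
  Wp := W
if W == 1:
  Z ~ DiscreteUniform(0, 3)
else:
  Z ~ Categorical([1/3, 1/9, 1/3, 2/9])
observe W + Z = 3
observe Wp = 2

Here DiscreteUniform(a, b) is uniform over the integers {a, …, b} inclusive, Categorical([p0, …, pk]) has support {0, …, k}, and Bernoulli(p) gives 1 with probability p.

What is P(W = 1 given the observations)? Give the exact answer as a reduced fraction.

P(W = 1 | obs) = 9/17

Enumerate traces; 12 have nonzero weight after conditioning:
  (Y=0, X=1, W=2, Z=1) weight 1/243
  (Y=0, X=2, W=1, Z=2) weight 1/108
  (Y=0, X=3, W=2, Z=1) weight 1/243
  (Y=1, X=1, W=2, Z=1) weight 1/486
  (Y=1, X=2, W=1, Z=2) weight 1/216
  (Y=1, X=3, W=2, Z=1) weight 1/486
  (Y=2, X=1, W=2, Z=1) weight 1/486
  (Y=2, X=2, W=1, Z=2) weight 1/216
  … 4 more
Group by W:
  weight(W=1) = 1/36
  weight(W=2) = 2/81
Total weight = 1/36 + 2/81 = 17/324
P(W=1 | obs) = 1/36 / 17/324 = 9/17
P(W=2 | obs) = 2/81 / 17/324 = 8/17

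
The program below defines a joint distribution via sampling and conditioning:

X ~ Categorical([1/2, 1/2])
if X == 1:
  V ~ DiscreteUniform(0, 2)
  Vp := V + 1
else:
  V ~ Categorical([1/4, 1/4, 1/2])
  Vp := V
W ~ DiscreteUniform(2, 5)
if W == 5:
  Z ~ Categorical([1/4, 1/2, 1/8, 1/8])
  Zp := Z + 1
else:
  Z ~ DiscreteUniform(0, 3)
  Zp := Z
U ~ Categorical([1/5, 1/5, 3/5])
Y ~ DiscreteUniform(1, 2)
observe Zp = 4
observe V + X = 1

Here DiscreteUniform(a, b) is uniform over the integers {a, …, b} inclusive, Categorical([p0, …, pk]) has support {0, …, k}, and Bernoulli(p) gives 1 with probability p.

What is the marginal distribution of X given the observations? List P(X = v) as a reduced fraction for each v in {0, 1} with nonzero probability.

P(X=0) = 3/7, P(X=1) = 4/7

Enumerate traces; 12 have nonzero weight after conditioning:
  (X=0, V=1, W=5, Z=3, U=0, Y=1) weight 1/2560
  (X=0, V=1, W=5, Z=3, U=0, Y=2) weight 1/2560
  (X=0, V=1, W=5, Z=3, U=1, Y=1) weight 1/2560
  (X=0, V=1, W=5, Z=3, U=1, Y=2) weight 1/2560
  (X=0, V=1, W=5, Z=3, U=2, Y=1) weight 3/2560
  (X=0, V=1, W=5, Z=3, U=2, Y=2) weight 3/2560
  (X=1, V=0, W=5, Z=3, U=0, Y=1) weight 1/1920
  (X=1, V=0, W=5, Z=3, U=0, Y=2) weight 1/1920
  … 4 more
Group by X:
  weight(X=0) = 1/256
  weight(X=1) = 1/192
Total weight = 1/256 + 1/192 = 7/768
P(X=0 | obs) = 1/256 / 7/768 = 3/7
P(X=1 | obs) = 1/192 / 7/768 = 4/7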